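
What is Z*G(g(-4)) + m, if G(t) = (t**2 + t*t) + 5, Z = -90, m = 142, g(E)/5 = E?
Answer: -72308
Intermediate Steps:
g(E) = 5*E
G(t) = 5 + 2*t**2 (G(t) = (t**2 + t**2) + 5 = 2*t**2 + 5 = 5 + 2*t**2)
Z*G(g(-4)) + m = -90*(5 + 2*(5*(-4))**2) + 142 = -90*(5 + 2*(-20)**2) + 142 = -90*(5 + 2*400) + 142 = -90*(5 + 800) + 142 = -90*805 + 142 = -72450 + 142 = -72308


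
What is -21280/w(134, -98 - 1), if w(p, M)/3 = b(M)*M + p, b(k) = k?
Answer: -4256/5961 ≈ -0.71397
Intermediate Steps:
w(p, M) = 3*p + 3*M² (w(p, M) = 3*(M*M + p) = 3*(M² + p) = 3*(p + M²) = 3*p + 3*M²)
-21280/w(134, -98 - 1) = -21280/(3*134 + 3*(-98 - 1)²) = -21280/(402 + 3*(-99)²) = -21280/(402 + 3*9801) = -21280/(402 + 29403) = -21280/29805 = -21280*1/29805 = -4256/5961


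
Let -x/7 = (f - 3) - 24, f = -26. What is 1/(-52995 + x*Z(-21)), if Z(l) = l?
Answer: -1/60786 ≈ -1.6451e-5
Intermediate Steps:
x = 371 (x = -7*((-26 - 3) - 24) = -7*(-29 - 24) = -7*(-53) = 371)
1/(-52995 + x*Z(-21)) = 1/(-52995 + 371*(-21)) = 1/(-52995 - 7791) = 1/(-60786) = -1/60786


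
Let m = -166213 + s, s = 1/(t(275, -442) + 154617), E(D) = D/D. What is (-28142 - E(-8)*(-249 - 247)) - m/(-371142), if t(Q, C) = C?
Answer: -790976178085187/28610408925 ≈ -27646.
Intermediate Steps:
E(D) = 1
s = 1/154175 (s = 1/(-442 + 154617) = 1/154175 ≈ 6.4861e-6)
m = -25625889274/154175 (m = -166213 + 1/154175 = -25625889274/154175 ≈ -1.6621e+5)
(-28142 - E(-8)*(-249 - 247)) - m/(-371142) = (-28142 - (-249 - 247)) - (-25625889274)/(154175*(-371142)) = (-28142 - (-496)) - (-25625889274)*(-1)/(154175*371142) = (-28142 - 1*(-496)) - 1*12812944637/28610408925 = (-28142 + 496) - 12812944637/28610408925 = -27646 - 12812944637/28610408925 = -790976178085187/28610408925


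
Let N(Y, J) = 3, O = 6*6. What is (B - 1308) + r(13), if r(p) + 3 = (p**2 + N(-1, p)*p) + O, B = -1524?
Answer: -2591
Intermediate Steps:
O = 36
r(p) = 33 + p**2 + 3*p (r(p) = -3 + ((p**2 + 3*p) + 36) = -3 + (36 + p**2 + 3*p) = 33 + p**2 + 3*p)
(B - 1308) + r(13) = (-1524 - 1308) + (33 + 13**2 + 3*13) = -2832 + (33 + 169 + 39) = -2832 + 241 = -2591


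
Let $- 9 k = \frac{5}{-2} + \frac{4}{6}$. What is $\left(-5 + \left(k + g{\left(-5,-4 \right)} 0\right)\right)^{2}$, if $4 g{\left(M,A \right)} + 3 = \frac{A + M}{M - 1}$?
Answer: $\frac{67081}{2916} \approx 23.004$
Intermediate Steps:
$g{\left(M,A \right)} = - \frac{3}{4} + \frac{A + M}{4 \left(-1 + M\right)}$ ($g{\left(M,A \right)} = - \frac{3}{4} + \frac{\left(A + M\right) \frac{1}{M - 1}}{4} = - \frac{3}{4} + \frac{\left(A + M\right) \frac{1}{-1 + M}}{4} = - \frac{3}{4} + \frac{\frac{1}{-1 + M} \left(A + M\right)}{4} = - \frac{3}{4} + \frac{A + M}{4 \left(-1 + M\right)}$)
$k = \frac{11}{54}$ ($k = - \frac{\frac{5}{-2} + \frac{4}{6}}{9} = - \frac{5 \left(- \frac{1}{2}\right) + 4 \cdot \frac{1}{6}}{9} = - \frac{- \frac{5}{2} + \frac{2}{3}}{9} = \left(- \frac{1}{9}\right) \left(- \frac{11}{6}\right) = \frac{11}{54} \approx 0.2037$)
$\left(-5 + \left(k + g{\left(-5,-4 \right)} 0\right)\right)^{2} = \left(-5 + \left(\frac{11}{54} + \frac{3 - 4 - -10}{4 \left(-1 - 5\right)} 0\right)\right)^{2} = \left(-5 + \left(\frac{11}{54} + \frac{3 - 4 + 10}{4 \left(-6\right)} 0\right)\right)^{2} = \left(-5 + \left(\frac{11}{54} + \frac{1}{4} \left(- \frac{1}{6}\right) 9 \cdot 0\right)\right)^{2} = \left(-5 + \left(\frac{11}{54} - 0\right)\right)^{2} = \left(-5 + \left(\frac{11}{54} + 0\right)\right)^{2} = \left(-5 + \frac{11}{54}\right)^{2} = \left(- \frac{259}{54}\right)^{2} = \frac{67081}{2916}$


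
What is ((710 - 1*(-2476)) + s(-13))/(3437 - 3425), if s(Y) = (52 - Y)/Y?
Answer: 3181/12 ≈ 265.08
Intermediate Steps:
s(Y) = (52 - Y)/Y
((710 - 1*(-2476)) + s(-13))/(3437 - 3425) = ((710 - 1*(-2476)) + (52 - 1*(-13))/(-13))/(3437 - 3425) = ((710 + 2476) - (52 + 13)/13)/12 = (3186 - 1/13*65)*(1/12) = (3186 - 5)*(1/12) = 3181*(1/12) = 3181/12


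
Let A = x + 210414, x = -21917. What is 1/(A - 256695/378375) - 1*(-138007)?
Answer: 656198404019209/4754819712 ≈ 1.3801e+5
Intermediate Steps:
A = 188497 (A = -21917 + 210414 = 188497)
1/(A - 256695/378375) - 1*(-138007) = 1/(188497 - 256695/378375) - 1*(-138007) = 1/(188497 - 256695*1/378375) + 138007 = 1/(188497 - 17113/25225) + 138007 = 1/(4754819712/25225) + 138007 = 25225/4754819712 + 138007 = 656198404019209/4754819712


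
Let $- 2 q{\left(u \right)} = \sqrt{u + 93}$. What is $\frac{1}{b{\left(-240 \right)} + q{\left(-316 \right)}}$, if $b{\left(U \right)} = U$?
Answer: $- \frac{960}{230623} + \frac{2 i \sqrt{223}}{230623} \approx -0.0041626 + 0.0001295 i$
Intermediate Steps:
$q{\left(u \right)} = - \frac{\sqrt{93 + u}}{2}$ ($q{\left(u \right)} = - \frac{\sqrt{u + 93}}{2} = - \frac{\sqrt{93 + u}}{2}$)
$\frac{1}{b{\left(-240 \right)} + q{\left(-316 \right)}} = \frac{1}{-240 - \frac{\sqrt{93 - 316}}{2}} = \frac{1}{-240 - \frac{\sqrt{-223}}{2}} = \frac{1}{-240 - \frac{i \sqrt{223}}{2}}$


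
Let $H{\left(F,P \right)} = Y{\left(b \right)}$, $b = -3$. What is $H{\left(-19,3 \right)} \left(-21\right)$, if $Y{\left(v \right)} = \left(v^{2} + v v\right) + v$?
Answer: $-315$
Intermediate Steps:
$Y{\left(v \right)} = v + 2 v^{2}$ ($Y{\left(v \right)} = \left(v^{2} + v^{2}\right) + v = 2 v^{2} + v = v + 2 v^{2}$)
$H{\left(F,P \right)} = 15$ ($H{\left(F,P \right)} = - 3 \left(1 + 2 \left(-3\right)\right) = - 3 \left(1 - 6\right) = \left(-3\right) \left(-5\right) = 15$)
$H{\left(-19,3 \right)} \left(-21\right) = 15 \left(-21\right) = -315$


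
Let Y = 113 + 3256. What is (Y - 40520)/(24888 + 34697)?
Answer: -37151/59585 ≈ -0.62350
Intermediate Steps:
Y = 3369
(Y - 40520)/(24888 + 34697) = (3369 - 40520)/(24888 + 34697) = -37151/59585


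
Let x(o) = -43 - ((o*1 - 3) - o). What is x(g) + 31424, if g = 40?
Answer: 31384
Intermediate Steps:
x(o) = -40 (x(o) = -43 - ((o - 3) - o) = -43 - ((-3 + o) - o) = -43 - 1*(-3) = -43 + 3 = -40)
x(g) + 31424 = -40 + 31424 = 31384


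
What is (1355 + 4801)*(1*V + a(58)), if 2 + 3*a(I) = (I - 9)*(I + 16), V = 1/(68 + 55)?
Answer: 304896420/41 ≈ 7.4365e+6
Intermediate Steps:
V = 1/123 ≈ 0.0081301
a(I) = -⅔ + (-9 + I)*(16 + I)/3 (a(I) = -⅔ + ((I - 9)*(I + 16))/3 = -⅔ + ((-9 + I)*(16 + I))/3 = -⅔ + (-9 + I)*(16 + I)/3)
(1355 + 4801)*(1*V + a(58)) = (1355 + 4801)*(1*(1/123) + (-146/3 + (⅓)*58² + (7/3)*58)) = 6156*(1/123 + (-146/3 + (⅓)*3364 + 406/3)) = 6156*(1/123 + (-146/3 + 3364/3 + 406/3)) = 6156*(1/123 + 1208) = 6156*(148585/123) = 304896420/41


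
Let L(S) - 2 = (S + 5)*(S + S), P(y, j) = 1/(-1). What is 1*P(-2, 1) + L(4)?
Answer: 73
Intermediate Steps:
P(y, j) = -1
L(S) = 2 + 2*S*(5 + S) (L(S) = 2 + (S + 5)*(S + S) = 2 + (5 + S)*(2*S) = 2 + 2*S*(5 + S))
1*P(-2, 1) + L(4) = 1*(-1) + (2 + 2*4² + 10*4) = -1 + (2 + 2*16 + 40) = -1 + (2 + 32 + 40) = -1 + 74 = 73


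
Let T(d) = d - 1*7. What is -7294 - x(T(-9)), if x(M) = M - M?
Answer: -7294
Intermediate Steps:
T(d) = -7 + d (T(d) = d - 7 = -7 + d)
x(M) = 0
-7294 - x(T(-9)) = -7294 - 1*0 = -7294 + 0 = -7294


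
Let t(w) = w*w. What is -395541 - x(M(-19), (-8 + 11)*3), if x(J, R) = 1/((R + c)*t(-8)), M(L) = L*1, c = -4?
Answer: -126573121/320 ≈ -3.9554e+5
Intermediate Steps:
t(w) = w²
M(L) = L
x(J, R) = 1/(-256 + 64*R) (x(J, R) = 1/((R - 4)*(-8)²) = 1/((-4 + R)*64) = 1/(-256 + 64*R))
-395541 - x(M(-19), (-8 + 11)*3) = -395541 - 1/(64*(-4 + (-8 + 11)*3)) = -395541 - 1/(64*(-4 + 3*3)) = -395541 - 1/(64*(-4 + 9)) = -395541 - 1/(64*5) = -395541 - 1*1/320 = -395541 - 1/320 = -126573121/320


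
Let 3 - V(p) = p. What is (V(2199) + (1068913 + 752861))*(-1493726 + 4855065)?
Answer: 6116218494942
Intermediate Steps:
V(p) = 3 - p
(V(2199) + (1068913 + 752861))*(-1493726 + 4855065) = ((3 - 1*2199) + (1068913 + 752861))*(-1493726 + 4855065) = ((3 - 2199) + 1821774)*3361339 = (-2196 + 1821774)*3361339 = 1819578*3361339 = 6116218494942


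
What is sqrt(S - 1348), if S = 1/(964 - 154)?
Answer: I*sqrt(10918790)/90 ≈ 36.715*I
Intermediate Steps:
S = 1/810 ≈ 0.0012346
sqrt(S - 1348) = sqrt(1/810 - 1348) = sqrt(-1091879/810) = I*sqrt(10918790)/90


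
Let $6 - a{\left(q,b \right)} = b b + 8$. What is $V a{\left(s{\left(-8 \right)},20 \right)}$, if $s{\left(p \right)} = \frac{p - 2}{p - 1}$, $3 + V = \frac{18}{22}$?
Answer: $\frac{9648}{11} \approx 877.09$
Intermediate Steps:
$V = - \frac{24}{11}$ ($V = -3 + \frac{18}{22} = -3 + 18 \cdot \frac{1}{22} = -3 + \frac{9}{11} = - \frac{24}{11} \approx -2.1818$)
$s{\left(p \right)} = \frac{-2 + p}{-1 + p}$
$a{\left(q,b \right)} = -2 - b^{2}$ ($a{\left(q,b \right)} = 6 - \left(b b + 8\right) = 6 - \left(b^{2} + 8\right) = 6 - \left(8 + b^{2}\right) = -2 - b^{2}$)
$V a{\left(s{\left(-8 \right)},20 \right)} = - \frac{24 \left(-2 - 20^{2}\right)}{11} = - \frac{24 \left(-2 - 400\right)}{11} = \left(- \frac{24}{11}\right) \left(-402\right) = \frac{9648}{11}$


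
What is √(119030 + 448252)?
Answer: √567282 ≈ 753.18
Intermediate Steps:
√(119030 + 448252) = √567282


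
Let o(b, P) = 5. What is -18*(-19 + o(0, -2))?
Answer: 252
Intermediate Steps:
-18*(-19 + o(0, -2)) = -18*(-19 + 5) = -18*(-14) = 252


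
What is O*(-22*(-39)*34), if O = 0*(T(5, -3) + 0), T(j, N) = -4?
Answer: 0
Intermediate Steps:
O = 0 (O = 0*(-4 + 0) = 0*(-4) = 0)
O*(-22*(-39)*34) = 0*(-22*(-39)*34) = 0*(858*34) = 0*29172 = 0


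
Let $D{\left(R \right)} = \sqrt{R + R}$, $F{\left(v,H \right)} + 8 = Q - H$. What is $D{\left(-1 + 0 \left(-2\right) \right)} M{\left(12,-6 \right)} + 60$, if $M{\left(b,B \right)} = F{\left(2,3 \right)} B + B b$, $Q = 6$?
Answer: $60 - 42 i \sqrt{2} \approx 60.0 - 59.397 i$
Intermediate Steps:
$F{\left(v,H \right)} = -2 - H$ ($F{\left(v,H \right)} = -8 - \left(-6 + H\right) = -2 - H$)
$M{\left(b,B \right)} = - 5 B + B b$ ($M{\left(b,B \right)} = \left(-2 - 3\right) B + B b = - 5 B + B b$)
$D{\left(R \right)} = \sqrt{2} \sqrt{R}$ ($D{\left(R \right)} = \sqrt{2 R} = \sqrt{2} \sqrt{R}$)
$D{\left(-1 + 0 \left(-2\right) \right)} M{\left(12,-6 \right)} + 60 = \sqrt{2} \sqrt{-1 + 0 \left(-2\right)} \left(- 6 \left(-5 + 12\right)\right) + 60 = \sqrt{2} \sqrt{-1 + 0} \left(\left(-6\right) 7\right) + 60 = \sqrt{2} \sqrt{-1} \left(-42\right) + 60 = \sqrt{2} i \left(-42\right) + 60 = i \sqrt{2} \left(-42\right) + 60 = - 42 i \sqrt{2} + 60 = 60 - 42 i \sqrt{2}$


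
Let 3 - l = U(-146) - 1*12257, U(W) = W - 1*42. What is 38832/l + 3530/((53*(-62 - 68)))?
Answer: 1397569/536042 ≈ 2.6072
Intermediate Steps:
U(W) = -42 + W (U(W) = W - 42 = -42 + W)
l = 12448 (l = 3 - ((-42 - 146) - 1*12257) = 3 - (-188 - 12257) = 3 - 1*(-12445) = 3 + 12445 = 12448)
38832/l + 3530/((53*(-62 - 68))) = 38832/12448 + 3530/((53*(-62 - 68))) = 38832*(1/12448) + 3530/((53*(-130))) = 2427/778 + 3530/(-6890) = 2427/778 + 3530*(-1/6890) = 2427/778 - 353/689 = 1397569/536042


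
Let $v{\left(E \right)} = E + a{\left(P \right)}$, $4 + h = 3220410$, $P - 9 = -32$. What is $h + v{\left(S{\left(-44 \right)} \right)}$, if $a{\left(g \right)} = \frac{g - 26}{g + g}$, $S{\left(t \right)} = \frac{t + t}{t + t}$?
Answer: $\frac{148138771}{46} \approx 3.2204 \cdot 10^{6}$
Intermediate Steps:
$P = -23$ ($P = 9 - 32 = -23$)
$h = 3220406$ ($h = -4 + 3220410 = 3220406$)
$S{\left(t \right)} = 1$ ($S{\left(t \right)} = \frac{2 t}{2 t} = 2 t \frac{1}{2 t} = 1$)
$a{\left(g \right)} = \frac{-26 + g}{2 g}$
$v{\left(E \right)} = \frac{49}{46} + E$ ($v{\left(E \right)} = E + \frac{-26 - 23}{2 \left(-23\right)} = E + \frac{1}{2} \left(- \frac{1}{23}\right) \left(-49\right) = E + \frac{49}{46} = \frac{49}{46} + E$)
$h + v{\left(S{\left(-44 \right)} \right)} = 3220406 + \left(\frac{49}{46} + 1\right) = 3220406 + \frac{95}{46} = \frac{148138771}{46}$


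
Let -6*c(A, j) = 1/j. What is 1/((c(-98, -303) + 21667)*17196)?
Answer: 303/112893479662 ≈ 2.6839e-9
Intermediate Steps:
c(A, j) = -1/(6*j)
1/((c(-98, -303) + 21667)*17196) = 1/((-⅙/(-303) + 21667)*17196) = (1/17196)/(-⅙*(-1/303) + 21667) = (1/17196)/(1/1818 + 21667) = (1/17196)/(39390607/1818) = (1818/39390607)*(1/17196) = 303/112893479662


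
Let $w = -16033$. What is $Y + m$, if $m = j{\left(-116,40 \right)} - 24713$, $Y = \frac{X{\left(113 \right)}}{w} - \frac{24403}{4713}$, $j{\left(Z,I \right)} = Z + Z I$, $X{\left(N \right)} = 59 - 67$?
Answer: $- \frac{2227172851696}{75563529} \approx -29474.0$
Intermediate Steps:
$X{\left(N \right)} = -8$ ($X{\left(N \right)} = 59 - 67 = -8$)
$j{\left(Z,I \right)} = Z + I Z$
$Y = - \frac{391215595}{75563529}$ ($Y = - \frac{8}{-16033} - \frac{24403}{4713} = \left(-8\right) \left(- \frac{1}{16033}\right) - \frac{24403}{4713} = \frac{8}{16033} - \frac{24403}{4713} = - \frac{391215595}{75563529} \approx -5.1773$)
$m = -29469$ ($m = - 116 \left(1 + 40\right) - 24713 = \left(-116\right) 41 - 24713 = -4756 - 24713 = -29469$)
$Y + m = - \frac{391215595}{75563529} - 29469 = - \frac{2227172851696}{75563529}$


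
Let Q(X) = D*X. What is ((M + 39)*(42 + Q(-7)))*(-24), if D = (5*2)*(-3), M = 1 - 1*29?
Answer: -66528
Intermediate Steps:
M = -28 (M = 1 - 29 = -28)
D = -30 (D = 10*(-3) = -30)
Q(X) = -30*X
((M + 39)*(42 + Q(-7)))*(-24) = ((-28 + 39)*(42 - 30*(-7)))*(-24) = (11*(42 + 210))*(-24) = (11*252)*(-24) = 2772*(-24) = -66528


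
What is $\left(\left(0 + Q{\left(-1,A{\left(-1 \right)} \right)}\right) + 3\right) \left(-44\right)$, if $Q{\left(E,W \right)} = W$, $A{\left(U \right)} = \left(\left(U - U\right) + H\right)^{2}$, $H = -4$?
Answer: $-836$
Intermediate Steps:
$A{\left(U \right)} = 16$ ($A{\left(U \right)} = \left(\left(U - U\right) - 4\right)^{2} = \left(0 - 4\right)^{2} = \left(-4\right)^{2} = 16$)
$\left(\left(0 + Q{\left(-1,A{\left(-1 \right)} \right)}\right) + 3\right) \left(-44\right) = \left(\left(0 + 16\right) + 3\right) \left(-44\right) = \left(16 + 3\right) \left(-44\right) = 19 \left(-44\right) = -836$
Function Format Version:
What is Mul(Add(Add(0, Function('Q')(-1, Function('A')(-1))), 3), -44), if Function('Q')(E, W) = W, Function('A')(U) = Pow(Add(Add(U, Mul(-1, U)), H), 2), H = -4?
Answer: -836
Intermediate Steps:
Function('A')(U) = 16 (Function('A')(U) = Pow(Add(Add(U, Mul(-1, U)), -4), 2) = Pow(Add(0, -4), 2) = Pow(-4, 2) = 16)
Mul(Add(Add(0, Function('Q')(-1, Function('A')(-1))), 3), -44) = Mul(Add(Add(0, 16), 3), -44) = Mul(Add(16, 3), -44) = Mul(19, -44) = -836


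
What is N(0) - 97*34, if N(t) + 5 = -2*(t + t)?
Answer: -3303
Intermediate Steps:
N(t) = -5 - 4*t (N(t) = -5 - 2*(t + t) = -5 - 4*t)
N(0) - 97*34 = (-5 - 4*0) - 97*34 = (-5 + 0) - 3298 = -5 - 3298 = -3303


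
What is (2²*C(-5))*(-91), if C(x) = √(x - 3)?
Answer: -728*I*√2 ≈ -1029.5*I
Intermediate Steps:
C(x) = √(-3 + x)
(2²*C(-5))*(-91) = (2²*√(-3 - 5))*(-91) = (4*√(-8))*(-91) = (4*(2*I*√2))*(-91) = (8*I*√2)*(-91) = -728*I*√2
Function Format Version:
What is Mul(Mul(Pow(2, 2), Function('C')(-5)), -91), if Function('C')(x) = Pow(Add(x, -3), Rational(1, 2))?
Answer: Mul(-728, I, Pow(2, Rational(1, 2))) ≈ Mul(-1029.5, I)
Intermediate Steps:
Function('C')(x) = Pow(Add(-3, x), Rational(1, 2))
Mul(Mul(Pow(2, 2), Function('C')(-5)), -91) = Mul(Mul(Pow(2, 2), Pow(Add(-3, -5), Rational(1, 2))), -91) = Mul(Mul(4, Pow(-8, Rational(1, 2))), -91) = Mul(Mul(4, Mul(2, I, Pow(2, Rational(1, 2)))), -91) = Mul(Mul(8, I, Pow(2, Rational(1, 2))), -91) = Mul(-728, I, Pow(2, Rational(1, 2)))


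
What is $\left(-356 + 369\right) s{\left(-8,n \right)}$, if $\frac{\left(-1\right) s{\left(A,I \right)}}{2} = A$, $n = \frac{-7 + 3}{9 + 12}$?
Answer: $208$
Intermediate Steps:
$n = - \frac{4}{21} \approx -0.19048$
$s{\left(A,I \right)} = - 2 A$
$\left(-356 + 369\right) s{\left(-8,n \right)} = \left(-356 + 369\right) \left(\left(-2\right) \left(-8\right)\right) = 13 \cdot 16 = 208$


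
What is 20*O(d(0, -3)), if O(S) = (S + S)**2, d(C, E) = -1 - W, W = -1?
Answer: 0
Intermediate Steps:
d(C, E) = 0 (d(C, E) = -1 - 1*(-1) = -1 + 1 = 0)
O(S) = 4*S**2 (O(S) = (2*S)**2 = 4*S**2)
20*O(d(0, -3)) = 20*(4*0**2) = 20*(4*0) = 20*0 = 0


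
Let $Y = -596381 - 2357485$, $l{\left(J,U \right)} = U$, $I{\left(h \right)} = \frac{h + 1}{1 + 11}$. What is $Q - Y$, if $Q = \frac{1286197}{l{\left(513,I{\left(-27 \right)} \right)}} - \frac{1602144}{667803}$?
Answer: $\frac{6830076458052}{2893813} \approx 2.3602 \cdot 10^{6}$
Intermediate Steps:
$I{\left(h \right)} = \frac{1}{12} + \frac{h}{12}$ ($I{\left(h \right)} = \frac{1 + h}{12} = \left(1 + h\right) \frac{1}{12} = \frac{1}{12} + \frac{h}{12}$)
$Q = - \frac{1717859373006}{2893813}$ ($Q = \frac{1286197}{\frac{1}{12} + \frac{1}{12} \left(-27\right)} - \frac{1602144}{667803} = \frac{1286197}{\frac{1}{12} - \frac{9}{4}} - \frac{534048}{222601} = \frac{1286197}{- \frac{13}{6}} - \frac{534048}{222601} = 1286197 \left(- \frac{6}{13}\right) - \frac{534048}{222601} = - \frac{7717182}{13} - \frac{534048}{222601} = - \frac{1717859373006}{2893813} \approx -5.9363 \cdot 10^{5}$)
$Y = -2953866$
$Q - Y = - \frac{1717859373006}{2893813} - -2953866 = - \frac{1717859373006}{2893813} + 2953866 = \frac{6830076458052}{2893813}$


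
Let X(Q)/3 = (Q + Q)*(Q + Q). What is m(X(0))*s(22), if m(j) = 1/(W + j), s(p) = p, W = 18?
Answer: 11/9 ≈ 1.2222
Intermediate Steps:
X(Q) = 12*Q² (X(Q) = 3*((Q + Q)*(Q + Q)) = 3*((2*Q)*(2*Q)) = 3*(4*Q²) = 12*Q²)
m(j) = 1/(18 + j)
m(X(0))*s(22) = 22/(18 + 12*0²) = 22/(18 + 12*0) = 22/(18 + 0) = 22/18 = (1/18)*22 = 11/9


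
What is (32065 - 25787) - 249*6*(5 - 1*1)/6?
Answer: 5282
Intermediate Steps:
(32065 - 25787) - 249*6*(5 - 1*1)/6 = 6278 - 249*6*(5 - 1)/6 = 6278 - 249*6*4/6 = 6278 - 5976/6 = 6278 - 249*4 = 6278 - 996 = 5282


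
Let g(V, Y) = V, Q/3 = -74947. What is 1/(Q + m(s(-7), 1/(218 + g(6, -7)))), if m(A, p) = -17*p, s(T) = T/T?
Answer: -224/50364401 ≈ -4.4476e-6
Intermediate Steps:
Q = -224841 (Q = 3*(-74947) = -224841)
s(T) = 1
1/(Q + m(s(-7), 1/(218 + g(6, -7)))) = 1/(-224841 - 17/(218 + 6)) = 1/(-224841 - 17/224) = 1/(-50364401/224) = -224/50364401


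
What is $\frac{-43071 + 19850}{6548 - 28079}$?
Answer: $\frac{23221}{21531} \approx 1.0785$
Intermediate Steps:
$\frac{-43071 + 19850}{6548 - 28079} = - \frac{23221}{-21531} = \left(-23221\right) \left(- \frac{1}{21531}\right) = \frac{23221}{21531}$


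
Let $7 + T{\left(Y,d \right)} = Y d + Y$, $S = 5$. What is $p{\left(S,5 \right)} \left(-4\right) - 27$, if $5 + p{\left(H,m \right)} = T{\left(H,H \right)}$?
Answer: $-99$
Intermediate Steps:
$T{\left(Y,d \right)} = -7 + Y + Y d$ ($T{\left(Y,d \right)} = -7 + \left(Y d + Y\right) = -7 + \left(Y + Y d\right) = -7 + Y + Y d$)
$p{\left(H,m \right)} = -12 + H + H^{2}$ ($p{\left(H,m \right)} = -5 + \left(-7 + H + H H\right) = -5 + \left(-7 + H + H^{2}\right) = -12 + H + H^{2}$)
$p{\left(S,5 \right)} \left(-4\right) - 27 = \left(-12 + 5 + 5^{2}\right) \left(-4\right) - 27 = \left(-12 + 5 + 25\right) \left(-4\right) - 27 = 18 \left(-4\right) - 27 = -72 - 27 = -99$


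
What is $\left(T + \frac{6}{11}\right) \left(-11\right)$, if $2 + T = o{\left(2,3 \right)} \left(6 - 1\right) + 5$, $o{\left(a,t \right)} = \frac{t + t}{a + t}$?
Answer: $-105$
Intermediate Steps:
$o{\left(a,t \right)} = \frac{2 t}{a + t}$
$T = 9$ ($T = -2 + \left(2 \cdot 3 \frac{1}{2 + 3} \left(6 - 1\right) + 5\right) = -2 + \left(2 \cdot 3 \cdot \frac{1}{5} \left(6 - 1\right) + 5\right) = -2 + \left(2 \cdot 3 \cdot \frac{1}{5} \cdot 5 + 5\right) = -2 + \left(\frac{6}{5} \cdot 5 + 5\right) = -2 + \left(6 + 5\right) = -2 + 11 = 9$)
$\left(T + \frac{6}{11}\right) \left(-11\right) = \left(9 + \frac{6}{11}\right) \left(-11\right) = \frac{105}{11} \left(-11\right) = -105$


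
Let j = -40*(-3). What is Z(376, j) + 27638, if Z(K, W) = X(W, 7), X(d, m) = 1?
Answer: 27639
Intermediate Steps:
j = 120
Z(K, W) = 1
Z(376, j) + 27638 = 1 + 27638 = 27639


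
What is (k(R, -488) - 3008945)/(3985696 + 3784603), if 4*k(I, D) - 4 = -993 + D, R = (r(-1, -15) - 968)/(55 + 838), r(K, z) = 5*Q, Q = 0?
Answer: -12037257/31081196 ≈ -0.38728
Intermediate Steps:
r(K, z) = 0 (r(K, z) = 5*0 = 0)
R = -968/893 (R = (0 - 968)/(55 + 838) = -968/893 ≈ -1.0840)
k(I, D) = -989/4 + D/4 (k(I, D) = 1 + (-993 + D)/4 = 1 + (-993/4 + D/4) = -989/4 + D/4)
(k(R, -488) - 3008945)/(3985696 + 3784603) = ((-989/4 + (¼)*(-488)) - 3008945)/(3985696 + 3784603) = ((-989/4 - 122) - 3008945)/7770299 = (-1477/4 - 3008945)*(1/7770299) = -12037257/4*1/7770299 = -12037257/31081196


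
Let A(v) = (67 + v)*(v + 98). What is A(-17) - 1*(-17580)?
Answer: 21630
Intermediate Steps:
A(v) = (67 + v)*(98 + v)
A(-17) - 1*(-17580) = (6566 + (-17)² + 165*(-17)) - 1*(-17580) = (6566 + 289 - 2805) + 17580 = 4050 + 17580 = 21630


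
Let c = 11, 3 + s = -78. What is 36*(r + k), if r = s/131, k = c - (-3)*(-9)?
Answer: -78372/131 ≈ -598.26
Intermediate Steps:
s = -81 (s = -3 - 78 = -81)
k = -16 (k = 11 - (-3)*(-9) = 11 - 1*27 = 11 - 27 = -16)
r = -81/131 ≈ -0.61832
36*(r + k) = 36*(-81/131 - 16) = 36*(-2177/131) = -78372/131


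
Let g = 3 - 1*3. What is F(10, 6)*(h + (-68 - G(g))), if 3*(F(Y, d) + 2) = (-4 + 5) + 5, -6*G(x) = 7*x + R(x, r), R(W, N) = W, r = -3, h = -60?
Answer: 0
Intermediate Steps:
g = 0 (g = 3 - 3 = 0)
G(x) = -4*x/3 (G(x) = -(7*x + x)/6 = -4*x/3)
F(Y, d) = 0 (F(Y, d) = -2 + ((-4 + 5) + 5)/3 = -2 + (1 + 5)/3 = -2 + (⅓)*6 = -2 + 2 = 0)
F(10, 6)*(h + (-68 - G(g))) = 0*(-60 + (-68 - (-4)*0/3)) = 0*(-60 + (-68 - 1*0)) = 0*(-60 + (-68 + 0)) = 0*(-60 - 68) = 0*(-128) = 0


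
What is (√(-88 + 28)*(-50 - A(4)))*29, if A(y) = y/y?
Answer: -2958*I*√15 ≈ -11456.0*I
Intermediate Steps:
A(y) = 1
(√(-88 + 28)*(-50 - A(4)))*29 = (√(-88 + 28)*(-50 - 1*1))*29 = (√(-60)*(-50 - 1))*29 = ((2*I*√15)*(-51))*29 = -102*I*√15*29 = -2958*I*√15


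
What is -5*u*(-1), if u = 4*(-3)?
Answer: -60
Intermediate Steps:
u = -12
-5*u*(-1) = -5*(-12)*(-1) = 60*(-1) = -60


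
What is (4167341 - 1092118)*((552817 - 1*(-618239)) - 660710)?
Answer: 1569427757158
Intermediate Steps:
(4167341 - 1092118)*((552817 - 1*(-618239)) - 660710) = 3075223*((552817 + 618239) - 660710) = 3075223*(1171056 - 660710) = 3075223*510346 = 1569427757158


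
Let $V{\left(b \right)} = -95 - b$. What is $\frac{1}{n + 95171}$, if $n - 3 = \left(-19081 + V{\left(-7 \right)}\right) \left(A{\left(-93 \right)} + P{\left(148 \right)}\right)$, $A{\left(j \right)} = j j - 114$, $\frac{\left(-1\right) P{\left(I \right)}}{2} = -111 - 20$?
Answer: $- \frac{1}{168534519} \approx -5.9335 \cdot 10^{-9}$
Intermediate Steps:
$P{\left(I \right)} = 262$ ($P{\left(I \right)} = - 2 \left(-111 - 20\right) = \left(-2\right) \left(-131\right) = 262$)
$A{\left(j \right)} = -114 + j^{2}$ ($A{\left(j \right)} = j^{2} - 114 = -114 + j^{2}$)
$n = -168629690$ ($n = 3 + \left(-19081 - 88\right) \left(\left(-114 + \left(-93\right)^{2}\right) + 262\right) = 3 + \left(-19081 + \left(-95 + 7\right)\right) \left(\left(-114 + 8649\right) + 262\right) = 3 + \left(-19081 - 88\right) \left(8535 + 262\right) = 3 - 168629693 = -168629690$)
$\frac{1}{n + 95171} = \frac{1}{-168629690 + 95171} = \frac{1}{-168534519} = - \frac{1}{168534519}$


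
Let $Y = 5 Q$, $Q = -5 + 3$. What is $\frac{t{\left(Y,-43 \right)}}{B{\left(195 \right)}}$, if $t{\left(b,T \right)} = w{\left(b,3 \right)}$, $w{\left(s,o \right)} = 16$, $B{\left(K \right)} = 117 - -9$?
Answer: $\frac{8}{63} \approx 0.12698$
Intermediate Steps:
$Q = -2$
$B{\left(K \right)} = 126$ ($B{\left(K \right)} = 117 + 9 = 126$)
$Y = -10$ ($Y = 5 \left(-2\right) = -10$)
$t{\left(b,T \right)} = 16$
$\frac{t{\left(Y,-43 \right)}}{B{\left(195 \right)}} = \frac{16}{126} = 16 \cdot \frac{1}{126} = \frac{8}{63}$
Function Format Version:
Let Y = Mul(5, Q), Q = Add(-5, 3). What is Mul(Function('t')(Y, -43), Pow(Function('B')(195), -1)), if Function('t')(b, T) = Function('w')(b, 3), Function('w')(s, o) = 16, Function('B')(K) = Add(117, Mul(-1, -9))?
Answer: Rational(8, 63) ≈ 0.12698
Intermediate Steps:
Q = -2
Function('B')(K) = 126 (Function('B')(K) = Add(117, 9) = 126)
Y = -10 (Y = Mul(5, -2) = -10)
Function('t')(b, T) = 16
Mul(Function('t')(Y, -43), Pow(Function('B')(195), -1)) = Mul(16, Pow(126, -1)) = Mul(16, Rational(1, 126)) = Rational(8, 63)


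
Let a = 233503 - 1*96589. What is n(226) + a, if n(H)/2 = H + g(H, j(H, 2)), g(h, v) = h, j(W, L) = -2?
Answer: 137818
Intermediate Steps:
a = 136914 (a = 233503 - 96589 = 136914)
n(H) = 4*H (n(H) = 2*(H + H) = 2*(2*H) = 4*H)
n(226) + a = 4*226 + 136914 = 904 + 136914 = 137818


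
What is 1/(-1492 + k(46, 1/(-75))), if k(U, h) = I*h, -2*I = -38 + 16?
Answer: -75/111911 ≈ -0.00067018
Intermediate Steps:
I = 11 (I = -(-38 + 16)/2 = -½*(-22) = 11)
k(U, h) = 11*h
1/(-1492 + k(46, 1/(-75))) = 1/(-1492 + 11/(-75)) = 1/(-1492 + 11*(-1/75)) = 1/(-1492 - 11/75) = 1/(-111911/75) = -75/111911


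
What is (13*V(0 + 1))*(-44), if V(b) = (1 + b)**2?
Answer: -2288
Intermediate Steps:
(13*V(0 + 1))*(-44) = (13*(1 + (0 + 1))**2)*(-44) = (13*(1 + 1)**2)*(-44) = (13*2**2)*(-44) = (13*4)*(-44) = 52*(-44) = -2288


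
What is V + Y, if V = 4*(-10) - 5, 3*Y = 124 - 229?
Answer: -80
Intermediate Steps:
Y = -35 (Y = (124 - 229)/3 = (⅓)*(-105) = -35)
V = -45 (V = -40 - 5 = -45)
V + Y = -45 - 35 = -80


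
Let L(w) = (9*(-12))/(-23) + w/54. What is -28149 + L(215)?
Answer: -34950281/1242 ≈ -28140.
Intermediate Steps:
L(w) = 108/23 + w/54 (L(w) = -108*(-1/23) + w*(1/54) = 108/23 + w/54)
-28149 + L(215) = -28149 + (108/23 + (1/54)*215) = -28149 + (108/23 + 215/54) = -28149 + 10777/1242 = -34950281/1242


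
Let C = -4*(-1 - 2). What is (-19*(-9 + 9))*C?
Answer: 0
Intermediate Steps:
C = 12 (C = -4*(-3) = 12)
(-19*(-9 + 9))*C = -19*(-9 + 9)*12 = -19*0*12 = 0*12 = 0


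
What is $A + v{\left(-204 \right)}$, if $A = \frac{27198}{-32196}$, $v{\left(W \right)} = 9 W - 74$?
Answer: $- \frac{10253593}{5366} \approx -1910.8$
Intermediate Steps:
$v{\left(W \right)} = -74 + 9 W$
$A = - \frac{4533}{5366}$ ($A = 27198 \left(- \frac{1}{32196}\right) = - \frac{4533}{5366} \approx -0.84476$)
$A + v{\left(-204 \right)} = - \frac{4533}{5366} + \left(-74 + 9 \left(-204\right)\right) = - \frac{4533}{5366} - 1910 = - \frac{10253593}{5366}$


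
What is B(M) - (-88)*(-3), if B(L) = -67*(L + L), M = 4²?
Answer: -2408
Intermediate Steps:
M = 16
B(L) = -134*L
B(M) - (-88)*(-3) = -134*16 - (-88)*(-3) = -2144 - 1*264 = -2144 - 264 = -2408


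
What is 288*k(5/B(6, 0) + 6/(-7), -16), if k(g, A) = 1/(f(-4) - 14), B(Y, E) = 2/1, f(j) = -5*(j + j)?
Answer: 144/13 ≈ 11.077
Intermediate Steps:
f(j) = -10*j
B(Y, E) = 2 (B(Y, E) = 2*1 = 2)
k(g, A) = 1/26 (k(g, A) = 1/(-10*(-4) - 14) = 1/(40 - 14) = 1/26)
288*k(5/B(6, 0) + 6/(-7), -16) = 288*(1/26) = 144/13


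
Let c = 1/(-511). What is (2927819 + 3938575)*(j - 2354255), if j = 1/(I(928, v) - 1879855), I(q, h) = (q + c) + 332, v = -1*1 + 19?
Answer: -7759009587302206782477/479981023 ≈ -1.6165e+13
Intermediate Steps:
c = -1/511 ≈ -0.0019569
v = 18 (v = -1 + 19 = 18)
I(q, h) = 169651/511 + q (I(q, h) = (q - 1/511) + 332 = (-1/511 + q) + 332 = 169651/511 + q)
j = -511/959962046 (j = 1/((169651/511 + 928) - 1879855) = 1/(643859/511 - 1879855) = 1/(-959962046/511) = -511/959962046 ≈ -5.3231e-7)
(2927819 + 3938575)*(j - 2354255) = (2927819 + 3938575)*(-511/959962046 - 2354255) = 6866394*(-2259995446606241/959962046) = -7759009587302206782477/479981023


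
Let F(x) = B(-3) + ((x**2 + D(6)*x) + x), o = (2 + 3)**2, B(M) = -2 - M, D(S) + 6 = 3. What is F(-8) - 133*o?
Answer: -3244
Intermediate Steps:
D(S) = -3 (D(S) = -6 + 3 = -3)
o = 25 (o = 5**2 = 25)
F(x) = 1 + x**2 - 2*x (F(x) = (-2 - 1*(-3)) + ((x**2 - 3*x) + x) = (-2 + 3) + (x**2 - 2*x) = 1 + (x**2 - 2*x) = 1 + x**2 - 2*x)
F(-8) - 133*o = (1 + (-8)**2 - 2*(-8)) - 133*25 = (1 + 64 + 16) - 3325 = 81 - 3325 = -3244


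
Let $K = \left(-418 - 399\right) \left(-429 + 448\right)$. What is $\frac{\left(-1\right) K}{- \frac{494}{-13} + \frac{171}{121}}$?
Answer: $\frac{98857}{251} \approx 393.85$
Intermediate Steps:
$K = -15523$ ($K = \left(-817\right) 19 = -15523$)
$\frac{\left(-1\right) K}{- \frac{494}{-13} + \frac{171}{121}} = \frac{\left(-1\right) \left(-15523\right)}{- \frac{494}{-13} + \frac{171}{121}} = \frac{15523}{\left(-494\right) \left(- \frac{1}{13}\right) + 171 \cdot \frac{1}{121}} = \frac{15523}{38 + \frac{171}{121}} = \frac{15523}{\frac{4769}{121}} = 15523 \cdot \frac{121}{4769} = \frac{98857}{251}$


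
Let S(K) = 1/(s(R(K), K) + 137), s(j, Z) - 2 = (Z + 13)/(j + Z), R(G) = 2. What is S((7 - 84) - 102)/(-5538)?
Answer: -59/45723574 ≈ -1.2904e-6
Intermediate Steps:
s(j, Z) = 2 + (13 + Z)/(Z + j) (s(j, Z) = 2 + (Z + 13)/(j + Z) = 2 + (13 + Z)/(Z + j))
S(K) = 1/(137 + (17 + 3*K)/(2 + K)) (S(K) = 1/((13 + 2*2 + 3*K)/(K + 2) + 137) = 1/((13 + 4 + 3*K)/(2 + K) + 137) = 1/((17 + 3*K)/(2 + K) + 137) = 1/(137 + (17 + 3*K)/(2 + K)))
S((7 - 84) - 102)/(-5538) = ((2 + ((7 - 84) - 102))/(291 + 140*((7 - 84) - 102)))/(-5538) = ((2 + (-77 - 102))/(291 + 140*(-77 - 102)))*(-1/5538) = ((2 - 179)/(291 + 140*(-179)))*(-1/5538) = (-177/(291 - 25060))*(-1/5538) = (-177/(-24769))*(-1/5538) = -1/24769*(-177)*(-1/5538) = (177/24769)*(-1/5538) = -59/45723574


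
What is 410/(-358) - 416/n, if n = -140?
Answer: 11441/6265 ≈ 1.8262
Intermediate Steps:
410/(-358) - 416/n = 410/(-358) - 416/(-140) = 410*(-1/358) - 416*(-1/140) = -205/179 + 104/35 = 11441/6265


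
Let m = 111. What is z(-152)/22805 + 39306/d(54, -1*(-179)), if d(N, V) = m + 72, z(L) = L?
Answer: 298781838/1391105 ≈ 214.78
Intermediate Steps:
d(N, V) = 183 (d(N, V) = 111 + 72 = 183)
z(-152)/22805 + 39306/d(54, -1*(-179)) = -152/22805 + 39306/183 = -152*1/22805 + 39306*(1/183) = -152/22805 + 13102/61 = 298781838/1391105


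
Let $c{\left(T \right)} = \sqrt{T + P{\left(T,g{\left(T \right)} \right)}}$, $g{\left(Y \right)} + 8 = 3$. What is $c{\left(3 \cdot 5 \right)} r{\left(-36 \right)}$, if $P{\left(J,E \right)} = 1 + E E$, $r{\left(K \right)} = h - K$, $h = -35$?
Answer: $\sqrt{41} \approx 6.4031$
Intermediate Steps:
$g{\left(Y \right)} = -5$ ($g{\left(Y \right)} = -8 + 3 = -5$)
$r{\left(K \right)} = -35 - K$
$P{\left(J,E \right)} = 1 + E^{2}$
$c{\left(T \right)} = \sqrt{26 + T}$ ($c{\left(T \right)} = \sqrt{T + \left(1 + \left(-5\right)^{2}\right)} = \sqrt{T + \left(1 + 25\right)} = \sqrt{T + 26} = \sqrt{26 + T}$)
$c{\left(3 \cdot 5 \right)} r{\left(-36 \right)} = \sqrt{26 + 3 \cdot 5} \left(-35 - -36\right) = \sqrt{26 + 15} \left(-35 + 36\right) = \sqrt{41} \cdot 1 = \sqrt{41}$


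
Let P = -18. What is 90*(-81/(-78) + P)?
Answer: -19845/13 ≈ -1526.5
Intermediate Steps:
90*(-81/(-78) + P) = 90*(-81/(-78) - 18) = 90*(-81*(-1/78) - 18) = 90*(27/26 - 18) = 90*(-441/26) = -19845/13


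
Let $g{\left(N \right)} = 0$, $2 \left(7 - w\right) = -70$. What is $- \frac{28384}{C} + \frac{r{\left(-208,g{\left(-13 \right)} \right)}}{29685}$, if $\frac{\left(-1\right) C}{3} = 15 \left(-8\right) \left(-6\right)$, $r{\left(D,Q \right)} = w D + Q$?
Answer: $\frac{3432122}{267165} \approx 12.846$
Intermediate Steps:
$w = 42$ ($w = 7 - -35 = 7 + 35 = 42$)
$r{\left(D,Q \right)} = Q + 42 D$ ($r{\left(D,Q \right)} = 42 D + Q = Q + 42 D$)
$C = -2160$ ($C = - 3 \cdot 15 \left(-8\right) \left(-6\right) = - 3 \left(\left(-120\right) \left(-6\right)\right) = \left(-3\right) 720 = -2160$)
$- \frac{28384}{C} + \frac{r{\left(-208,g{\left(-13 \right)} \right)}}{29685} = - \frac{28384}{-2160} + \frac{0 + 42 \left(-208\right)}{29685} = \left(-28384\right) \left(- \frac{1}{2160}\right) + \left(0 - 8736\right) \frac{1}{29685} = \frac{1774}{135} - \frac{2912}{9895} = \frac{3432122}{267165}$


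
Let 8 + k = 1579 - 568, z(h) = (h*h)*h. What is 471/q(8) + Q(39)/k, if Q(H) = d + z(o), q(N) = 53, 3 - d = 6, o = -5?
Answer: 465629/53159 ≈ 8.7592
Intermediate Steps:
z(h) = h³ (z(h) = h²*h = h³)
d = -3 (d = 3 - 1*6 = 3 - 6 = -3)
k = 1003 (k = -8 + (1579 - 568) = -8 + 1011 = 1003)
Q(H) = -128 (Q(H) = -3 + (-5)³ = -3 - 125 = -128)
471/q(8) + Q(39)/k = 471/53 - 128/1003 = 465629/53159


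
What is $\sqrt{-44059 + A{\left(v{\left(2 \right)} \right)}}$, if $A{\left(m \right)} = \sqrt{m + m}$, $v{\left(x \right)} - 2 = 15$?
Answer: $\sqrt{-44059 + \sqrt{34}} \approx 209.89 i$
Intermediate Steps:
$v{\left(x \right)} = 17$ ($v{\left(x \right)} = 2 + 15 = 17$)
$A{\left(m \right)} = \sqrt{2} \sqrt{m}$ ($A{\left(m \right)} = \sqrt{2 m} = \sqrt{2} \sqrt{m}$)
$\sqrt{-44059 + A{\left(v{\left(2 \right)} \right)}} = \sqrt{-44059 + \sqrt{2} \sqrt{17}} = \sqrt{-44059 + \sqrt{34}}$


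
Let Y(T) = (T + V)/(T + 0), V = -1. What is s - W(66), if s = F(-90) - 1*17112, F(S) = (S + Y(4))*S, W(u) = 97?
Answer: -18353/2 ≈ -9176.5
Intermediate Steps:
Y(T) = (-1 + T)/T (Y(T) = (T - 1)/(T + 0) = (-1 + T)/T)
F(S) = S*(3/4 + S) (F(S) = (S + (-1 + 4)/4)*S = (S + (1/4)*3)*S = (S + 3/4)*S = (3/4 + S)*S = S*(3/4 + S))
s = -18159/2 (s = (1/4)*(-90)*(3 + 4*(-90)) - 1*17112 = (1/4)*(-90)*(3 - 360) - 17112 = (1/4)*(-90)*(-357) - 17112 = 16065/2 - 17112 = -18159/2 ≈ -9079.5)
s - W(66) = -18159/2 - 1*97 = -18159/2 - 97 = -18353/2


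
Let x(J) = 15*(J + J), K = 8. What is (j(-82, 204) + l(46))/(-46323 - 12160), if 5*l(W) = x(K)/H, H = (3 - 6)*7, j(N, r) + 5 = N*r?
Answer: 117147/409381 ≈ 0.28616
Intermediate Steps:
x(J) = 30*J (x(J) = 15*(2*J) = 30*J)
j(N, r) = -5 + N*r
H = -21 (H = -3*7 = -21)
l(W) = -16/7 (l(W) = ((30*8)/(-21))/5 = (240*(-1/21))/5 = (1/5)*(-80/7) = -16/7)
(j(-82, 204) + l(46))/(-46323 - 12160) = ((-5 - 82*204) - 16/7)/(-46323 - 12160) = ((-5 - 16728) - 16/7)/(-58483) = (-16733 - 16/7)*(-1/58483) = -117147/7*(-1/58483) = 117147/409381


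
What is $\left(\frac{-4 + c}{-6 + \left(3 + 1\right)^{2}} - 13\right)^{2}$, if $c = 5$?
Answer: $\frac{16641}{100} \approx 166.41$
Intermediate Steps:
$\left(\frac{-4 + c}{-6 + \left(3 + 1\right)^{2}} - 13\right)^{2} = \left(\frac{-4 + 5}{-6 + \left(3 + 1\right)^{2}} - 13\right)^{2} = \left(1 \frac{1}{-6 + 4^{2}} - 13\right)^{2} = \left(1 \frac{1}{-6 + 16} - 13\right)^{2} = \left(1 \cdot \frac{1}{10} - 13\right)^{2} = \left(\frac{1}{10} - 13\right)^{2} = \left(- \frac{129}{10}\right)^{2} = \frac{16641}{100}$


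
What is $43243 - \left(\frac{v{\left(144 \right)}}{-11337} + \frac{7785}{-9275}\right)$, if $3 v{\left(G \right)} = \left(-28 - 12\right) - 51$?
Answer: $\frac{2728271169737}{63090405} \approx 43244.0$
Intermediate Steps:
$v{\left(G \right)} = - \frac{91}{3}$ ($v{\left(G \right)} = \frac{\left(-28 - 12\right) - 51}{3} = \frac{-40 - 51}{3} = \frac{1}{3} \left(-91\right) = - \frac{91}{3}$)
$43243 - \left(\frac{v{\left(144 \right)}}{-11337} + \frac{7785}{-9275}\right) = 43243 - \left(- \frac{91}{3 \left(-11337\right)} + \frac{7785}{-9275}\right) = 43243 - \left(\left(- \frac{91}{3}\right) \left(- \frac{1}{11337}\right) + 7785 \left(- \frac{1}{9275}\right)\right) = 43243 - \left(\frac{91}{34011} - \frac{1557}{1855}\right) = 43243 - - \frac{52786322}{63090405} = 43243 + \frac{52786322}{63090405} = \frac{2728271169737}{63090405}$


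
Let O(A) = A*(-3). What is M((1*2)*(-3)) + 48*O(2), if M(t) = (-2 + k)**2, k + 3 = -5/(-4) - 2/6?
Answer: -39071/144 ≈ -271.33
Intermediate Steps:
k = -25/12 (k = -3 + (-5/(-4) - 2/6) = -3 + (-5*(-1/4) - 2*1/6) = -3 + (5/4 - 1/3) = -3 + 11/12 = -25/12 ≈ -2.0833)
O(A) = -3*A
M(t) = 2401/144 (M(t) = (-2 - 25/12)**2 = (-49/12)**2 = 2401/144)
M((1*2)*(-3)) + 48*O(2) = 2401/144 + 48*(-3*2) = 2401/144 + 48*(-6) = 2401/144 - 288 = -39071/144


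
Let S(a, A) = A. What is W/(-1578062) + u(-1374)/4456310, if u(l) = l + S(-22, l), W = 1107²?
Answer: -2732658573783/3516166735610 ≈ -0.77717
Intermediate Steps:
W = 1225449
u(l) = 2*l (u(l) = l + l = 2*l)
W/(-1578062) + u(-1374)/4456310 = 1225449/(-1578062) + (2*(-1374))/4456310 = 1225449*(-1/1578062) - 2748*1/4456310 = -1225449/1578062 - 1374/2228155 = -2732658573783/3516166735610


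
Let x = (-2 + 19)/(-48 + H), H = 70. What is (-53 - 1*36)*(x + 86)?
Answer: -169901/22 ≈ -7722.8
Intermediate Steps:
x = 17/22 (x = (-2 + 19)/(-48 + 70) = 17/22 ≈ 0.77273)
(-53 - 1*36)*(x + 86) = (-53 - 1*36)*(17/22 + 86) = (-53 - 36)*(1909/22) = -89*1909/22 = -169901/22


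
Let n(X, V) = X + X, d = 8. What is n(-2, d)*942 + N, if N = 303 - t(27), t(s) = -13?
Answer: -3452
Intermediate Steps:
n(X, V) = 2*X
N = 316 (N = 303 - 1*(-13) = 303 + 13 = 316)
n(-2, d)*942 + N = (2*(-2))*942 + 316 = -4*942 + 316 = -3768 + 316 = -3452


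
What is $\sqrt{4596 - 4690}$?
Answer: $i \sqrt{94} \approx 9.6954 i$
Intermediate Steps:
$\sqrt{4596 - 4690} = \sqrt{-94} = i \sqrt{94}$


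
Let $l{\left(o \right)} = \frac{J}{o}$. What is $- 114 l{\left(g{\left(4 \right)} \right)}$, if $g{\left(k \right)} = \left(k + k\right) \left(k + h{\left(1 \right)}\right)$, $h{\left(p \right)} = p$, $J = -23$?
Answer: $\frac{1311}{20} \approx 65.55$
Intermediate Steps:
$g{\left(k \right)} = 2 k \left(1 + k\right)$ ($g{\left(k \right)} = \left(k + k\right) \left(k + 1\right) = 2 k \left(1 + k\right)$)
$l{\left(o \right)} = - \frac{23}{o}$
$- 114 l{\left(g{\left(4 \right)} \right)} = - 114 \left(- \frac{23}{2 \cdot 4 \left(1 + 4\right)}\right) = - 114 \left(- \frac{23}{2 \cdot 4 \cdot 5}\right) = - 114 \left(- \frac{23}{40}\right) = - 114 \left(\left(-23\right) \frac{1}{40}\right) = \left(-114\right) \left(- \frac{23}{40}\right) = \frac{1311}{20}$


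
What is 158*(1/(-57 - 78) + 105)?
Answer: 2239492/135 ≈ 16589.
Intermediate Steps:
158*(1/(-57 - 78) + 105) = 158*(1/(-135) + 105) = 158*(-1/135 + 105) = 158*(14174/135) = 2239492/135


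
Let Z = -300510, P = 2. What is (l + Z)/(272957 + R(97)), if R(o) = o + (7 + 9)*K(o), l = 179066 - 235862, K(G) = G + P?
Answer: -59551/45773 ≈ -1.3010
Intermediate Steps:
K(G) = 2 + G (K(G) = G + 2 = 2 + G)
l = -56796
R(o) = 32 + 17*o (R(o) = o + (7 + 9)*(2 + o) = o + 16*(2 + o) = o + (32 + 16*o) = 32 + 17*o)
(l + Z)/(272957 + R(97)) = (-56796 - 300510)/(272957 + (32 + 17*97)) = -357306/(272957 + (32 + 1649)) = -357306/(272957 + 1681) = -357306/274638 = -357306*1/274638 = -59551/45773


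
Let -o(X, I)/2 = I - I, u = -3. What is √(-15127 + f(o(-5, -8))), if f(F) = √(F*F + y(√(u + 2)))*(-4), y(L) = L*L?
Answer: √(-15127 - 4*I) ≈ 0.0163 - 122.99*I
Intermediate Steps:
o(X, I) = 0 (o(X, I) = -2*(I - I) = -2*0 = 0)
y(L) = L²
f(F) = -4*√(-1 + F²) (f(F) = √(F*F + (√(-3 + 2))²)*(-4) = √(F² + (√(-1))²)*(-4) = √(F² + I²)*(-4) = √(F² - 1)*(-4) = √(-1 + F²)*(-4) = -4*√(-1 + F²))
√(-15127 + f(o(-5, -8))) = √(-15127 - 4*√(-1 + 0²)) = √(-15127 - 4*√(-1 + 0)) = √(-15127 - 4*I)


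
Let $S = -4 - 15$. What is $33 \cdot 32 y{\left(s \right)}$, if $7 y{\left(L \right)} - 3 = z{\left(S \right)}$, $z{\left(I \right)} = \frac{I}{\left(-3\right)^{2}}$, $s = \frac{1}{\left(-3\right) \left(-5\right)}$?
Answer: $\frac{2816}{21} \approx 134.1$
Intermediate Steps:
$s = \frac{1}{15} \approx 0.066667$
$S = -19$ ($S = -4 - 15 = -19$)
$z{\left(I \right)} = \frac{I}{9}$
$y{\left(L \right)} = \frac{8}{63}$ ($y{\left(L \right)} = \frac{3}{7} + \frac{\frac{1}{9} \left(-19\right)}{7} = \frac{3}{7} + \frac{1}{7} \left(- \frac{19}{9}\right) = \frac{3}{7} - \frac{19}{63} = \frac{8}{63}$)
$33 \cdot 32 y{\left(s \right)} = 33 \cdot 32 \cdot \frac{8}{63} = 1056 \cdot \frac{8}{63} = \frac{2816}{21}$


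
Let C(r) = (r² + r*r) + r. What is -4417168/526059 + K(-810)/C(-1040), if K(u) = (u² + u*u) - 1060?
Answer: -49227149809/6319020708 ≈ -7.7903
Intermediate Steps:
C(r) = r + 2*r² (C(r) = (r² + r²) + r = 2*r² + r = r + 2*r²)
K(u) = -1060 + 2*u² (K(u) = (u² + u²) - 1060 = 2*u² - 1060 = -1060 + 2*u²)
-4417168/526059 + K(-810)/C(-1040) = -4417168/526059 + (-1060 + 2*(-810)²)/((-1040*(1 + 2*(-1040)))) = -4417168*1/526059 + (-1060 + 2*656100)/((-1040*(1 - 2080))) = -4417168/526059 + (-1060 + 1312200)/((-1040*(-2079))) = -4417168/526059 + 1311140/2162160 = -4417168/526059 + 1311140*(1/2162160) = -4417168/526059 + 65557/108108 = -49227149809/6319020708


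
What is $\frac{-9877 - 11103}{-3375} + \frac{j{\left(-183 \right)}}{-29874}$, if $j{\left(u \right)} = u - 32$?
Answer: $\frac{41832143}{6721650} \approx 6.2235$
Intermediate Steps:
$j{\left(u \right)} = -32 + u$
$\frac{-9877 - 11103}{-3375} + \frac{j{\left(-183 \right)}}{-29874} = \frac{-9877 - 11103}{-3375} + \frac{-32 - 183}{-29874} = \left(-9877 - 11103\right) \left(- \frac{1}{3375}\right) - - \frac{215}{29874} = \left(-20980\right) \left(- \frac{1}{3375}\right) + \frac{215}{29874} = \frac{4196}{675} + \frac{215}{29874} = \frac{41832143}{6721650}$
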